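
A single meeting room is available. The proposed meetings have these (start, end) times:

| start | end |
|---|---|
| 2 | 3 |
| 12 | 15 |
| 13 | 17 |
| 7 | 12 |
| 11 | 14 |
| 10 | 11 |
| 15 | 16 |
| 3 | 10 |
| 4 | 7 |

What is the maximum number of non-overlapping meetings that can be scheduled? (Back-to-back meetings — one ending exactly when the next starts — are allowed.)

By end time: (2,3), (4,7), (3,10), (10,11), (7,12), (11,14), (12,15), (15,16), (13,17).
Pick (2,3); next start ≥ 3 → (4,7); next start ≥ 7 → (10,11); next start ≥ 11 → (11,14); next start ≥ 14 → (15,16).
Selected 5 meetings.

5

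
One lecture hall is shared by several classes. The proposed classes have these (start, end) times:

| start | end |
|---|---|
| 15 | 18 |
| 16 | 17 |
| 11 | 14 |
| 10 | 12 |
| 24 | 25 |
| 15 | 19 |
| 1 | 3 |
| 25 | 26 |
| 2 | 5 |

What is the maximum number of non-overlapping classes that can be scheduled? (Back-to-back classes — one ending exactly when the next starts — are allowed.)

Greedy by earliest finish: after sorting by end time, pick each interval compatible with the last pick.
Sorted by end: (1,3)  (2,5)  (10,12)  (11,14)  (16,17)  (15,18)  (15,19)  (24,25)  (25,26)
take (1,3); skip (2,5); take (10,12); take (16,17); take (24,25); take (25,26).
Selected 5 classes.

5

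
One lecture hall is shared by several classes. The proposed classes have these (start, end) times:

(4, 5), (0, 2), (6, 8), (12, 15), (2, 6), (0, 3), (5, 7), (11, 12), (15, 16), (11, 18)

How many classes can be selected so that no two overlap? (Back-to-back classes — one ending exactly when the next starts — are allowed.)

By end time: (0,2), (0,3), (4,5), (2,6), (5,7), (6,8), (11,12), (12,15), (15,16), (11,18).
Pick (0,2); next start ≥ 2 → (4,5); next start ≥ 5 → (5,7); next start ≥ 7 → (11,12); next start ≥ 12 → (12,15); next start ≥ 15 → (15,16).
Selected 6 classes.

6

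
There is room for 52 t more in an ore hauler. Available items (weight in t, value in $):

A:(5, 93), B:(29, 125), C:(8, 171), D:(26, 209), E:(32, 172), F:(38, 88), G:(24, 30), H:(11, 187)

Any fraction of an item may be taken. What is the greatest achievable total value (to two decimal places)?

Sort by value per unit weight and fill in that order.
Order: C (171/8=21.38) > A (93/5=18.60) > H (187/11=17.00) > D (209/26=8.04) > E (172/32=5.38) > B (125/29=4.31) > F (88/38=2.32) > G (30/24=1.25)
Fill: take C (8 @ 171) → take A (5 @ 93) → take H (11 @ 187) → take D (26 @ 209) → take 2/32 of E → 10.75; 52/52 used.
Total value = 670.75

670.75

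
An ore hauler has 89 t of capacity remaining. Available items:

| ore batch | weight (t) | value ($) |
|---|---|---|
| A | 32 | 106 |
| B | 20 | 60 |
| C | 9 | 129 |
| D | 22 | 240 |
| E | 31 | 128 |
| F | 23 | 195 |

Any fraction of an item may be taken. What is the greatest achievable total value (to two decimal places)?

Greedy by value/weight ratio, highest first.
Ratios (sorted): C 14.33, D 10.91, F 8.48, E 4.13, A 3.31, B 3.00
take C (9 @ 129); take D (22 @ 240); take F (23 @ 195); take E (31 @ 128); take 4/32 of A → 13.25. Capacity used 89/89.
Total value = 705.25

705.25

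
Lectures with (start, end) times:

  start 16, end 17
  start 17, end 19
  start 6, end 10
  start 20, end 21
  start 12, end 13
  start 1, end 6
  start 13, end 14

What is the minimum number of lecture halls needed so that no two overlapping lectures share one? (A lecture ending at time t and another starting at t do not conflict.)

Events (time:±→running): 1:+→1 … peak 1.

1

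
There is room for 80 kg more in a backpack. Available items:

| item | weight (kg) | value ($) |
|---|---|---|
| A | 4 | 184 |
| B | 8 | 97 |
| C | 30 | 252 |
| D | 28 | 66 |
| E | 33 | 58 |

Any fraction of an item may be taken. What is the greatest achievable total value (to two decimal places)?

Ratios (sorted): A 46.00, B 12.12, C 8.40, D 2.36, E 1.76
take A (4 @ 184); take B (8 @ 97); take C (30 @ 252); take D (28 @ 66); take 10/33 of E → 17.58. Capacity used 80/80.
Total value = 616.58

616.58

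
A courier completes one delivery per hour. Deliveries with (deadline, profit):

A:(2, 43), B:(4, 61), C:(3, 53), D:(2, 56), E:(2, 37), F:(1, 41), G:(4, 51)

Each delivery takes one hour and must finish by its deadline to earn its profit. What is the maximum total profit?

221

Take jobs in profit order; each goes to the latest open slot no later than its deadline.
Profit order: B=61 D=56 C=53 G=51 A=43 F=41 E=37
Assign: B→slot 4, D→slot 2, C→slot 3, G→slot 1, A skipped, F skipped, E skipped.
Slots: [1:G] [2:D] [3:C] [4:B]
Profit = 51 + 56 + 53 + 61 = 221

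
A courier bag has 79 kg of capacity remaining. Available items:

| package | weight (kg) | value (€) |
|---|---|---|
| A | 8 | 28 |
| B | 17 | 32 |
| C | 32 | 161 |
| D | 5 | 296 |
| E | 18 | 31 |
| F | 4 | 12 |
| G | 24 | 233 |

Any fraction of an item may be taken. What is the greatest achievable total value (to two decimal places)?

Ratios (sorted): D 59.20, G 9.71, C 5.03, A 3.50, F 3.00, B 1.88, E 1.72
take D (5 @ 296); take G (24 @ 233); take C (32 @ 161); take A (8 @ 28); take F (4 @ 12); take 6/17 of B → 11.29. Capacity used 79/79.
Total value = 741.29

741.29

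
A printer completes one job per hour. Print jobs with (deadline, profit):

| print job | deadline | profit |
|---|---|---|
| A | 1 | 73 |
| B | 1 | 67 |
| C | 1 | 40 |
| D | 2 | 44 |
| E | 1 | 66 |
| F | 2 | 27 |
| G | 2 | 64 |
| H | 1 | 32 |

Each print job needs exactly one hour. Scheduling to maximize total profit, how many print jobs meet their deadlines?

By profit: A(d1,73), B(d1,67), E(d1,66), G(d2,64), D(d2,44), C(d1,40), H(d1,32), F(d2,27)
A→slot 1; B skipped; E skipped; G→slot 2; D skipped; C skipped; H skipped; F skipped.
2 of 8 scheduled.

2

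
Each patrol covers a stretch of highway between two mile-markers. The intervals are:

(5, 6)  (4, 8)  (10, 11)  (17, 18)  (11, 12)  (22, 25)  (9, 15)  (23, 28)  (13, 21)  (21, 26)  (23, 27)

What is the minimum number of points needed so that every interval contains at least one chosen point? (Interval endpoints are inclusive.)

4

By right end: [5,6]  [4,8]  [10,11]  [11,12]  [9,15]  [17,18]  [13,21]  [22,25]  [21,26]  [23,27]  [23,28]
[5,6] uncovered → point at 6; [10,11] uncovered → point at 11; [17,18] uncovered → point at 18; [22,25] uncovered → point at 25.
Points: 6, 11, 18, 25 (4 total).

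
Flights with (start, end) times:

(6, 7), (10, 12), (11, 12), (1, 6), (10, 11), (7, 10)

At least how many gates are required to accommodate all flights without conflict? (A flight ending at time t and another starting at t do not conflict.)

2

Count concurrent intervals with a sweep; the peak is the room count.
Events (time:±→running): 1:+→1 6:-→0 6:+→1 7:-→0 7:+→1 10:-→0 10:+→1 10:+→2 … peak 2.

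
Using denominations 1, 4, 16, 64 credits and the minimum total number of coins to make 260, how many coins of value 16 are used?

Greedy: take as many of the largest coin as possible, then repeat with the remainder.
260 − 4×64→4 − 1×4→0
Count of 16: 0

0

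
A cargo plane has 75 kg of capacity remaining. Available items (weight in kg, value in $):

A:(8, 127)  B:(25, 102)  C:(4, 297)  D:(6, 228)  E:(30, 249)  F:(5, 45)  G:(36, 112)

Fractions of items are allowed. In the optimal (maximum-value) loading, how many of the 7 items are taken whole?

5

Greedy by value/weight ratio, highest first.
Ratios (sorted): C 74.25, D 38.00, A 15.88, F 9.00, E 8.30, B 4.08, G 3.11
take C (4 @ 297); take D (6 @ 228); take A (8 @ 127); take F (5 @ 45); take E (30 @ 249); take 22/25 of B → 89.76. Capacity used 75/75.
5 item(s) taken whole; one partial (take 22/25 of B).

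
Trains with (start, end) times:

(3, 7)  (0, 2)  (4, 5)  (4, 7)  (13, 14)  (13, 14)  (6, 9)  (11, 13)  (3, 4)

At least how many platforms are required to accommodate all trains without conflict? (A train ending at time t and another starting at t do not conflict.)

Count concurrent intervals with a sweep; the peak is the room count.
starts: [0, 3, 3, 4, 4, 6, 11, 13, 13]
ends:   [2, 4, 5, 7, 7, 9, 13, 14, 14]
s0→1 e2→0 s3→1 s3→2 e4→1 s4→2 s4→3  — peak 3.

3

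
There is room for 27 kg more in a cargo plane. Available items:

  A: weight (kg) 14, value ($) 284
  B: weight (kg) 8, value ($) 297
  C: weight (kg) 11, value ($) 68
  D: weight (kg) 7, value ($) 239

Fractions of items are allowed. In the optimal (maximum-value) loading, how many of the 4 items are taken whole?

Sort by value per unit weight and fill in that order.
Order: B (297/8=37.12) > D (239/7=34.14) > A (284/14=20.29) > C (68/11=6.18)
Fill: take B (8 @ 297) → take D (7 @ 239) → take 12/14 of A → 243.43; 27/27 used.
2 item(s) taken whole; one partial (take 12/14 of A).

2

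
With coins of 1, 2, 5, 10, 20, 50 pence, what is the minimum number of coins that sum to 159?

Use the largest denomination that fits, subtract, and repeat.
159 = 3×50 + 1×5 + 2×2
Total coins = 3 + 1 + 2 = 6

6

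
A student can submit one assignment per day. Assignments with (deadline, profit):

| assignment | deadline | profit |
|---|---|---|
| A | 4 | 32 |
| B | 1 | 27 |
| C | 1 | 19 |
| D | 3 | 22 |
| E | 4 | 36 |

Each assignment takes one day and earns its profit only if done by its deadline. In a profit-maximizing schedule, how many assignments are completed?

4

Profit order: E=36 A=32 B=27 D=22 C=19
Assign: E→slot 4, A→slot 3, B→slot 1, D→slot 2, C skipped.
Slots: [1:B] [2:D] [3:A] [4:E]
4 of 5 scheduled.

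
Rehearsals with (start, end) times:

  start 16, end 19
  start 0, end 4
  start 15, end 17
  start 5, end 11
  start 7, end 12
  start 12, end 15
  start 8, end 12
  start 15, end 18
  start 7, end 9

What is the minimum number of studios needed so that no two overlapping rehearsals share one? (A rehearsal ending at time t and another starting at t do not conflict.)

Events (time:±→running): 0:+→1 4:-→0 5:+→1 7:+→2 7:+→3 8:+→4 … peak 4.

4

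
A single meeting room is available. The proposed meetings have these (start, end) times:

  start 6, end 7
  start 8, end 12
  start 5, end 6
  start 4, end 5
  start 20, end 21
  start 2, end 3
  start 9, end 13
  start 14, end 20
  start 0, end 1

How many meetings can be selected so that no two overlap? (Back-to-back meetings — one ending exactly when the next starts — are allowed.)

8

Sort by end time and greedily take each interval whose start is ≥ the last chosen end.
Sorted by end: (0,1)  (2,3)  (4,5)  (5,6)  (6,7)  (8,12)  (9,13)  (14,20)  (20,21)
take (0,1); take (2,3); take (4,5); take (5,6); take (6,7); take (8,12); take (14,20); take (20,21).
Selected 8 meetings.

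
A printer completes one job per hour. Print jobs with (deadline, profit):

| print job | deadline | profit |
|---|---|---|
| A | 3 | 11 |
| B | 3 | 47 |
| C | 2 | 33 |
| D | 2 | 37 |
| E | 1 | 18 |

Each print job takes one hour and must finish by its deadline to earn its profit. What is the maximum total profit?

117

Profit order: B=47 D=37 C=33 E=18 A=11
Assign: B→slot 3, D→slot 2, C→slot 1, E skipped, A skipped.
Slots: [1:C] [2:D] [3:B]
Profit = 33 + 37 + 47 = 117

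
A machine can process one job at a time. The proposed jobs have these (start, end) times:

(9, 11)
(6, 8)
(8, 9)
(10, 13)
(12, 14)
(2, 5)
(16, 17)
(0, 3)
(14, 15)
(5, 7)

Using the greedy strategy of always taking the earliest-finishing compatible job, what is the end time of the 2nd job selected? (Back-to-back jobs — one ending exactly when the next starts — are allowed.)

7

Order by finish time; keep every interval that doesn't clash with the previous kept one.
Sorted by end: (0,3)  (2,5)  (5,7)  (6,8)  (8,9)  (9,11)  (10,13)  (12,14)  (14,15)  (16,17)
take (0,3); take (5,7); take (8,9); take (9,11); skip (10,13); take (12,14); take (14,15); take (16,17).
Selected: (0,3) (5,7) (8,9) (9,11) (12,14) (14,15) (16,17)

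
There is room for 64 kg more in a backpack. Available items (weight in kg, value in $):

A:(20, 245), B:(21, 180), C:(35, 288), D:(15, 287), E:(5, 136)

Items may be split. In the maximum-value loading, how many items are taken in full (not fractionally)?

Ratios (sorted): E 27.20, D 19.13, A 12.25, B 8.57, C 8.23
take E (5 @ 136); take D (15 @ 287); take A (20 @ 245); take B (21 @ 180); take 3/35 of C → 24.69. Capacity used 64/64.
4 item(s) taken whole; one partial (take 3/35 of C).

4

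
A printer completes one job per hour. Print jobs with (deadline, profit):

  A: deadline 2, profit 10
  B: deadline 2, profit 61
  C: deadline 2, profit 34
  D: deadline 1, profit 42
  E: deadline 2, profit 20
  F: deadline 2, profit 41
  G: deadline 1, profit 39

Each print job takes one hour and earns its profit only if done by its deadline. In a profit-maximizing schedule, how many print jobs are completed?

2

By profit: B(d2,61), D(d1,42), F(d2,41), G(d1,39), C(d2,34), E(d2,20), A(d2,10)
B→slot 2; D→slot 1; F skipped; G skipped; C skipped; E skipped; A skipped.
2 of 7 scheduled.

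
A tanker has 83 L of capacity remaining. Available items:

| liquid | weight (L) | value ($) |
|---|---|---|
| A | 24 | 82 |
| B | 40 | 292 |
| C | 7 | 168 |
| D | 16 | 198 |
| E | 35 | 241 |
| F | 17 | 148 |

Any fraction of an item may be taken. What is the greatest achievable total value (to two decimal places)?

826.66

Sort by value per unit weight and fill in that order.
Order: C (168/7=24.00) > D (198/16=12.38) > F (148/17=8.71) > B (292/40=7.30) > E (241/35=6.89) > A (82/24=3.42)
Fill: take C (7 @ 168) → take D (16 @ 198) → take F (17 @ 148) → take B (40 @ 292) → take 3/35 of E → 20.66; 83/83 used.
Total value = 826.66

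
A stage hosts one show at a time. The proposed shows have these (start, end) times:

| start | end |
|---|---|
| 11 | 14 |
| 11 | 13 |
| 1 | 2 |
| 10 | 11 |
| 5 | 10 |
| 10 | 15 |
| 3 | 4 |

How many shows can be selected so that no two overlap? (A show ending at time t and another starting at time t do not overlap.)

5

Sort by end time and greedily take each interval whose start is ≥ the last chosen end.
By end time: (1,2), (3,4), (5,10), (10,11), (11,13), (11,14), (10,15).
Pick (1,2); next start ≥ 2 → (3,4); next start ≥ 4 → (5,10); next start ≥ 10 → (10,11); next start ≥ 11 → (11,13).
Selected 5 shows.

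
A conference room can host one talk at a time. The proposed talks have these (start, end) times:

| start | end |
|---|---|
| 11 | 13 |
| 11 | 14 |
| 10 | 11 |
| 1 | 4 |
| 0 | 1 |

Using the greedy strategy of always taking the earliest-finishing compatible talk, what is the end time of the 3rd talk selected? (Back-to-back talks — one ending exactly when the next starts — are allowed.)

Order by finish time; keep every interval that doesn't clash with the previous kept one.
Sorted by end: (0,1)  (1,4)  (10,11)  (11,13)  (11,14)
take (0,1); take (1,4); take (10,11); take (11,13).
Selected: (0,1) (1,4) (10,11) (11,13)

11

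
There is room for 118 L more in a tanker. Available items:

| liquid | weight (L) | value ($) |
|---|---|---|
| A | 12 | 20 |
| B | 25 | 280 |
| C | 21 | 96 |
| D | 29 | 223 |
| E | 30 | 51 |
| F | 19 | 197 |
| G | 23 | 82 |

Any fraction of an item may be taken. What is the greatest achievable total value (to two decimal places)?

879.70

Ratios (sorted): B 11.20, F 10.37, D 7.69, C 4.57, G 3.57, E 1.70, A 1.67
take B (25 @ 280); take F (19 @ 197); take D (29 @ 223); take C (21 @ 96); take G (23 @ 82); take 1/30 of E → 1.70. Capacity used 118/118.
Total value = 879.70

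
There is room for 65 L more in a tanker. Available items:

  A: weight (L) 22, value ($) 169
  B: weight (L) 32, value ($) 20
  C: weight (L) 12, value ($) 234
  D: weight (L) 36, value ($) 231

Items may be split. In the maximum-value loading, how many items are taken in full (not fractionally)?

2

Greedy by value/weight ratio, highest first.
Ratios (sorted): C 19.50, A 7.68, D 6.42, B 0.62
take C (12 @ 234); take A (22 @ 169); take 31/36 of D → 198.92. Capacity used 65/65.
2 item(s) taken whole; one partial (take 31/36 of D).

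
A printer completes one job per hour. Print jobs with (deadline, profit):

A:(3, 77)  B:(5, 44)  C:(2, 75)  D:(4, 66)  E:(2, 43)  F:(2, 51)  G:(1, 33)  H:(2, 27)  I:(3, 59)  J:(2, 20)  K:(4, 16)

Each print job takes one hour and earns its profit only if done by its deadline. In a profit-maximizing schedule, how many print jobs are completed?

5

Profit order: A=77 C=75 D=66 I=59 F=51 B=44 E=43 G=33 H=27 J=20 K=16
Assign: A→slot 3, C→slot 2, D→slot 4, I→slot 1, F skipped, B→slot 5, E skipped, G skipped, H skipped, J skipped, K skipped.
Slots: [1:I] [2:C] [3:A] [4:D] [5:B]
5 of 11 scheduled.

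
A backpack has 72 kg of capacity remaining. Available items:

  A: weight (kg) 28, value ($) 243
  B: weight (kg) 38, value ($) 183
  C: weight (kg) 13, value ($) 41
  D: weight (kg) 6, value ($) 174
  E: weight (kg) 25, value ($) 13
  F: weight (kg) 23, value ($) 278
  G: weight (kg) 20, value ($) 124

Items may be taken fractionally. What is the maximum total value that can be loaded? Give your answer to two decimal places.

788.00

Greedy by value/weight ratio, highest first.
Order: D (174/6=29.00) > F (278/23=12.09) > A (243/28=8.68) > G (124/20=6.20) > B (183/38=4.82) > C (41/13=3.15) > E (13/25=0.52)
Fill: take D (6 @ 174) → take F (23 @ 278) → take A (28 @ 243) → take 15/20 of G → 93.00; 72/72 used.
Total value = 788.00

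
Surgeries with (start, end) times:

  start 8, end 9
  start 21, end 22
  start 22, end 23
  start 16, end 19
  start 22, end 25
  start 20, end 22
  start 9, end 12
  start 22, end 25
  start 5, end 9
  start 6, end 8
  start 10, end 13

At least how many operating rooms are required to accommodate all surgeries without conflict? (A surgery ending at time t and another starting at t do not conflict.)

3

starts: [5, 6, 8, 9, 10, 16, 20, 21, 22, 22, 22]
ends:   [8, 9, 9, 12, 13, 19, 22, 22, 23, 25, 25]
s5→1 s6→2 e8→1 s8→2 e9→1 e9→0 s9→1 s10→2 e12→1 e13→0 s16→1 e19→0 s20→1 s21→2 e22→1 e22→0 s22→1 s22→2 s22→3  — peak 3.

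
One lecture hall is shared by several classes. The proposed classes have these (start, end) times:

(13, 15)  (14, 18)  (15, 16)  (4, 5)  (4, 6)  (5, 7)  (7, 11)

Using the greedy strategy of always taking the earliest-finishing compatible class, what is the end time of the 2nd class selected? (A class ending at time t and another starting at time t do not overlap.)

Greedy by earliest finish: after sorting by end time, pick each interval compatible with the last pick.
By end time: (4,5), (4,6), (5,7), (7,11), (13,15), (15,16), (14,18).
Pick (4,5); next start ≥ 5 → (5,7); next start ≥ 7 → (7,11); next start ≥ 11 → (13,15); next start ≥ 15 → (15,16).
Selected: (4,5) (5,7) (7,11) (13,15) (15,16)

7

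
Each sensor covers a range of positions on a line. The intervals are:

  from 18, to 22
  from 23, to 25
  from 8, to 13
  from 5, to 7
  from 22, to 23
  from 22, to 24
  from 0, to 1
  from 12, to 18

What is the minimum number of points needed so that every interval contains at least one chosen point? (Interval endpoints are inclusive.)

5

Sort by right endpoint; whenever an interval is uncovered, place a point at its right end.
Sorted: [0,1] [5,7] [8,13] [12,18] [18,22] [22,23] [22,24] [23,25]
{[0,1]} hit by 1; {[5,7]} hit by 7; {[8,13],[12,18]} hit by 13; {[18,22],[22,23],[22,24]} hit by 22; {[23,25]} hit by 25.
Points: 1, 7, 13, 22, 25 (5 total).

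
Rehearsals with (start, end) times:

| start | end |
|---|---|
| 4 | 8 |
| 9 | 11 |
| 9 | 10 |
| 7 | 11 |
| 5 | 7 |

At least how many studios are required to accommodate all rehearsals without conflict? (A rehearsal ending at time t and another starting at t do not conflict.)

The answer is the maximum number of intervals overlapping at any instant.
Events (time:±→running): 4:+→1 5:+→2 7:-→1 7:+→2 8:-→1 9:+→2 9:+→3 … peak 3.

3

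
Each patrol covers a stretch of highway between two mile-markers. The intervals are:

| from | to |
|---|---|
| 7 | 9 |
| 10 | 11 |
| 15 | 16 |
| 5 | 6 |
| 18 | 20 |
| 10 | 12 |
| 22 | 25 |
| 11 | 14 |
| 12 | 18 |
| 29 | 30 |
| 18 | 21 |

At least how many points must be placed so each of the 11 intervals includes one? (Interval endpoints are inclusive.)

7

Process intervals by earliest right end; each time one isn't hit yet, stab at its right endpoint.
Sorted: [5,6] [7,9] [10,11] [10,12] [11,14] [15,16] [12,18] [18,20] [18,21] [22,25] [29,30]
{[5,6]} hit by 6; {[7,9]} hit by 9; {[10,11],[10,12],[11,14]} hit by 11; {[15,16],[12,18]} hit by 16; {[18,20],[18,21]} hit by 20; {[22,25]} hit by 25; {[29,30]} hit by 30.
Points: 6, 9, 11, 16, 20, 25, 30 (7 total).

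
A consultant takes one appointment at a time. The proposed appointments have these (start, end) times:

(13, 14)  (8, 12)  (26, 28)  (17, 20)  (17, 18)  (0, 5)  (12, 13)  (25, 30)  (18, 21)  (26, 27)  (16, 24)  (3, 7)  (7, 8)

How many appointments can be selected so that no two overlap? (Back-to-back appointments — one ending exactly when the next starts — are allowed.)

8

Sorted by end: (0,5)  (3,7)  (7,8)  (8,12)  (12,13)  (13,14)  (17,18)  (17,20)  (18,21)  (16,24)  (26,27)  (26,28)  (25,30)
take (0,5); take (7,8); take (8,12); take (12,13); take (13,14); take (17,18); take (18,21); skip (16,24); take (26,27).
Selected 8 appointments.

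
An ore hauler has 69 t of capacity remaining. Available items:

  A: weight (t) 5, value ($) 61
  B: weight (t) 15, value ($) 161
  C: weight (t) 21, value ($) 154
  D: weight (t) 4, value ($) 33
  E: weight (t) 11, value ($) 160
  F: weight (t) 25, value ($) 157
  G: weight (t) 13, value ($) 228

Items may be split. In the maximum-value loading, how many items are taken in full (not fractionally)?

Order: G (228/13=17.54) > E (160/11=14.55) > A (61/5=12.20) > B (161/15=10.73) > D (33/4=8.25) > C (154/21=7.33) > F (157/25=6.28)
Fill: take G (13 @ 228) → take E (11 @ 160) → take A (5 @ 61) → take B (15 @ 161) → take D (4 @ 33) → take C (21 @ 154); 69/69 used.
6 item(s) taken whole.

6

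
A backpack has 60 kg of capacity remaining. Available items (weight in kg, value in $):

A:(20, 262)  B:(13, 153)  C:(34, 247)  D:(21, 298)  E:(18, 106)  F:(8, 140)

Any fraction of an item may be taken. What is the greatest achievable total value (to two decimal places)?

Greedy by value/weight ratio, highest first.
Ratios (sorted): F 17.50, D 14.19, A 13.10, B 11.77, C 7.26, E 5.89
take F (8 @ 140); take D (21 @ 298); take A (20 @ 262); take 11/13 of B → 129.46. Capacity used 60/60.
Total value = 829.46

829.46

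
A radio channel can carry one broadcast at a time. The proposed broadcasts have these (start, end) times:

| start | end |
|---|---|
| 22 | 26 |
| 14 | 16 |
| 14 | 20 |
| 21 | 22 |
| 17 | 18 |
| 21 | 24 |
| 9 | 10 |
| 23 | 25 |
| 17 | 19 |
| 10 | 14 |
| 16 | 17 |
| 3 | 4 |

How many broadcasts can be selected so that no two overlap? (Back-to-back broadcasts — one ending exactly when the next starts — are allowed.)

Sort by end time and greedily take each interval whose start is ≥ the last chosen end.
By end time: (3,4), (9,10), (10,14), (14,16), (16,17), (17,18), (17,19), (14,20), (21,22), (21,24), (23,25), (22,26).
Pick (3,4); next start ≥ 4 → (9,10); next start ≥ 10 → (10,14); next start ≥ 14 → (14,16); next start ≥ 16 → (16,17); next start ≥ 17 → (17,18); next start ≥ 18 → (21,22); next start ≥ 22 → (23,25).
Selected 8 broadcasts.

8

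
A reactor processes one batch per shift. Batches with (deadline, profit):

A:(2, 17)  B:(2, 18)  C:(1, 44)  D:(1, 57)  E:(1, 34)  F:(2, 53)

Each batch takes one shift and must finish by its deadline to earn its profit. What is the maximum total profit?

Profit order: D=57 F=53 C=44 E=34 B=18 A=17
Assign: D→slot 1, F→slot 2, C skipped, E skipped, B skipped, A skipped.
Slots: [1:D] [2:F]
Profit = 57 + 53 = 110

110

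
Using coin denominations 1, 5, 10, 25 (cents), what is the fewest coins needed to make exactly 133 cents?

9

Use the largest denomination that fits, subtract, and repeat.
133 = 5×25 + 1×5 + 3×1
Total coins = 5 + 1 + 3 = 9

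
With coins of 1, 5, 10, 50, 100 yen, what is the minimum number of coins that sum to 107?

Use the largest denomination that fits, subtract, and repeat.
107 = 1×100 + 1×5 + 2×1
Total coins = 1 + 1 + 2 = 4

4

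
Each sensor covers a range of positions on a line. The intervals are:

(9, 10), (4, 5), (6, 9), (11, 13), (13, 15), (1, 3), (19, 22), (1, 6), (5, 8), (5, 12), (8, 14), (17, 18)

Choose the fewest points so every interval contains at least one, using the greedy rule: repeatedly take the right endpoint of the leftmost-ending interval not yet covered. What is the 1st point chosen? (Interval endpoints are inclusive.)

Sort by right endpoint; whenever an interval is uncovered, place a point at its right end.
By right end: [1,3]  [4,5]  [1,6]  [5,8]  [6,9]  [9,10]  [5,12]  [11,13]  [8,14]  [13,15]  [17,18]  [19,22]
[1,3] uncovered → point at 3; [4,5] uncovered → point at 5; [6,9] uncovered → point at 9; [11,13] uncovered → point at 13; [17,18] uncovered → point at 18; [19,22] uncovered → point at 22.
Points: 3, 5, 9, 13, 18, 22 (6 total).

3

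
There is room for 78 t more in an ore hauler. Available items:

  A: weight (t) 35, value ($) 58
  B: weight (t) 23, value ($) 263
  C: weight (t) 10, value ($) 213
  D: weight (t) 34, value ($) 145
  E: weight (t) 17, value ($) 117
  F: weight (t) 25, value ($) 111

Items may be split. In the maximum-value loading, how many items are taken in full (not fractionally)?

4

Sort by value per unit weight and fill in that order.
Ratios (sorted): C 21.30, B 11.43, E 6.88, F 4.44, D 4.26, A 1.66
take C (10 @ 213); take B (23 @ 263); take E (17 @ 117); take F (25 @ 111); take 3/34 of D → 12.79. Capacity used 78/78.
4 item(s) taken whole; one partial (take 3/34 of D).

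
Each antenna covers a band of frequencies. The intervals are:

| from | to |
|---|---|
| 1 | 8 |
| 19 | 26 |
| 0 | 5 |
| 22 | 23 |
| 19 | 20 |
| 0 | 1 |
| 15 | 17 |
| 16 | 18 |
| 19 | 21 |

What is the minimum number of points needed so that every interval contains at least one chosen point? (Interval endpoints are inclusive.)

Process intervals by earliest right end; each time one isn't hit yet, stab at its right endpoint.
By right end: [0,1]  [0,5]  [1,8]  [15,17]  [16,18]  [19,20]  [19,21]  [22,23]  [19,26]
[0,1] uncovered → point at 1; [15,17] uncovered → point at 17; [19,20] uncovered → point at 20; [22,23] uncovered → point at 23.
Points: 1, 17, 20, 23 (4 total).

4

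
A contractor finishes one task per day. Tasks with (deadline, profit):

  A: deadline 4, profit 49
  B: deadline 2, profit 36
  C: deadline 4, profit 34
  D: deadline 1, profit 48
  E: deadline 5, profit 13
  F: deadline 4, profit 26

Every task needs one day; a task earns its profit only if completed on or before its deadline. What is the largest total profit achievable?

By profit: A(d4,49), D(d1,48), B(d2,36), C(d4,34), F(d4,26), E(d5,13)
A→slot 4; D→slot 1; B→slot 2; C→slot 3; F skipped; E→slot 5.
Profit = 48 + 36 + 34 + 49 + 13 = 180

180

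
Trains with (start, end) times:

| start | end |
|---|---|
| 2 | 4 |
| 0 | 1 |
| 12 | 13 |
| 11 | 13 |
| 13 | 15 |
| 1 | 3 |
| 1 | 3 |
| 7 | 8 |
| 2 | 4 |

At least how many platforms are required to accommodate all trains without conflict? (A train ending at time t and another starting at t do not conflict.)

4

starts: [0, 1, 1, 2, 2, 7, 11, 12, 13]
ends:   [1, 3, 3, 4, 4, 8, 13, 13, 15]
s0→1 e1→0 s1→1 s1→2 s2→3 s2→4  — peak 4.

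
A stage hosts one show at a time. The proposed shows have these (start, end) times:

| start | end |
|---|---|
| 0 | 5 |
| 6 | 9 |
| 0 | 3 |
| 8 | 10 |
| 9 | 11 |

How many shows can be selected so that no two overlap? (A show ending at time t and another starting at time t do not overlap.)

Sorted by end: (0,3)  (0,5)  (6,9)  (8,10)  (9,11)
take (0,3); take (6,9); take (9,11).
Selected 3 shows.

3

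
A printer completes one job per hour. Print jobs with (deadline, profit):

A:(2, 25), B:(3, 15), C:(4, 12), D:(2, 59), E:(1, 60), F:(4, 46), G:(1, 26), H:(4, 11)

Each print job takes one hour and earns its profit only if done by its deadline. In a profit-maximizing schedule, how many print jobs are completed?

4

By profit: E(d1,60), D(d2,59), F(d4,46), G(d1,26), A(d2,25), B(d3,15), C(d4,12), H(d4,11)
E→slot 1; D→slot 2; F→slot 4; G skipped; A skipped; B→slot 3; C skipped; H skipped.
4 of 8 scheduled.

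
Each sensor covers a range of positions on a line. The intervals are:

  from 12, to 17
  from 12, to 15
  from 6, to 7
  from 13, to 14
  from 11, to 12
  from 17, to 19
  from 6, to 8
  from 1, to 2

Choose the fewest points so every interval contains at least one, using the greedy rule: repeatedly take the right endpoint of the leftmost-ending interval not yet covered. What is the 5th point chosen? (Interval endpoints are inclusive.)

19

Sorted: [1,2] [6,7] [6,8] [11,12] [13,14] [12,15] [12,17] [17,19]
{[1,2]} hit by 2; {[6,7],[6,8]} hit by 7; {[11,12]} hit by 12; {[13,14],[12,15],[12,17]} hit by 14; {[17,19]} hit by 19.
Points: 2, 7, 12, 14, 19 (5 total).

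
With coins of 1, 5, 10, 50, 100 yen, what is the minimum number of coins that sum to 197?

Use the largest denomination that fits, subtract, and repeat.
197 − 1×100→97 − 1×50→47 − 4×10→7 − 1×5→2 − 2×1→0
Total coins = 1 + 1 + 4 + 1 + 2 = 9

9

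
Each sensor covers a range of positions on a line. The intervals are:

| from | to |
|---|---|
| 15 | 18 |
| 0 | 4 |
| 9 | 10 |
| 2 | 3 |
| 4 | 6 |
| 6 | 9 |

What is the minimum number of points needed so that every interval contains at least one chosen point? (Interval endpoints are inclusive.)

4

By right end: [2,3]  [0,4]  [4,6]  [6,9]  [9,10]  [15,18]
[2,3] uncovered → point at 3; [4,6] uncovered → point at 6; [9,10] uncovered → point at 10; [15,18] uncovered → point at 18.
Points: 3, 6, 10, 18 (4 total).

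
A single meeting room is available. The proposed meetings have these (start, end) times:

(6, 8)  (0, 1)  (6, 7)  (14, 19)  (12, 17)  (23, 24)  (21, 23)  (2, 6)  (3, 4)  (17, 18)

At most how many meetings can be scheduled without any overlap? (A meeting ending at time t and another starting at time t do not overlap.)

7

Greedy by earliest finish: after sorting by end time, pick each interval compatible with the last pick.
By end time: (0,1), (3,4), (2,6), (6,7), (6,8), (12,17), (17,18), (14,19), (21,23), (23,24).
Pick (0,1); next start ≥ 1 → (3,4); next start ≥ 4 → (6,7); next start ≥ 7 → (12,17); next start ≥ 17 → (17,18); next start ≥ 18 → (21,23); next start ≥ 23 → (23,24).
Selected 7 meetings.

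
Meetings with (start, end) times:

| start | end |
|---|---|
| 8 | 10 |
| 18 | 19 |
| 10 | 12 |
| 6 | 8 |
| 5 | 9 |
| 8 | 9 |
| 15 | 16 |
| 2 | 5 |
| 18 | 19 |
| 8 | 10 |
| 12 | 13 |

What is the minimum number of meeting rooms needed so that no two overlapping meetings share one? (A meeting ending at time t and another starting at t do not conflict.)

4

starts: [2, 5, 6, 8, 8, 8, 10, 12, 15, 18, 18]
ends:   [5, 8, 9, 9, 10, 10, 12, 13, 16, 19, 19]
s2→1 e5→0 s5→1 s6→2 e8→1 s8→2 s8→3 s8→4  — peak 4.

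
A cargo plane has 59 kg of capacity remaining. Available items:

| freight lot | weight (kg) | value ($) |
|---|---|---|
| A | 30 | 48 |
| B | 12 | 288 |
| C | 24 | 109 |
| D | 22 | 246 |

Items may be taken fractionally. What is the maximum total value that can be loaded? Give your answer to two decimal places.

Greedy by value/weight ratio, highest first.
Ratios (sorted): B 24.00, D 11.18, C 4.54, A 1.60
take B (12 @ 288); take D (22 @ 246); take C (24 @ 109); take 1/30 of A → 1.60. Capacity used 59/59.
Total value = 644.60

644.60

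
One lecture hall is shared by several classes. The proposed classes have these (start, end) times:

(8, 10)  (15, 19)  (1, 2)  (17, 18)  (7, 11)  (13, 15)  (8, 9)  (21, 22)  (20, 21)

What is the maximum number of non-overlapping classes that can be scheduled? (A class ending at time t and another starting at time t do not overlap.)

6

Sort by end time and greedily take each interval whose start is ≥ the last chosen end.
Sorted by end: (1,2)  (8,9)  (8,10)  (7,11)  (13,15)  (17,18)  (15,19)  (20,21)  (21,22)
take (1,2); take (8,9); skip (7,11); take (13,15); take (17,18); take (20,21); take (21,22).
Selected 6 classes.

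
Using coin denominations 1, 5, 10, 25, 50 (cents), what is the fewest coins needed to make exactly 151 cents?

Greedy: take as many of the largest coin as possible, then repeat with the remainder.
151 − 3×50→1 − 1×1→0
Total coins = 3 + 1 = 4

4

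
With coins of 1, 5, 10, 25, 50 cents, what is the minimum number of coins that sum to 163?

7

163 = 3×50 + 1×10 + 3×1
Total coins = 3 + 1 + 3 = 7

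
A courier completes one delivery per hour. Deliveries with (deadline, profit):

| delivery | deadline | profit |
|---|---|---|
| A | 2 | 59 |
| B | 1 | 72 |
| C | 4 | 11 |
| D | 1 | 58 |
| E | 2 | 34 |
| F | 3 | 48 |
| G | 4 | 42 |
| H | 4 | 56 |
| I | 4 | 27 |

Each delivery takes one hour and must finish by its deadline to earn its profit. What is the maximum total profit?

235

Sort by profit descending; place each in the latest free slot ≤ its deadline.
Profit order: B=72 A=59 D=58 H=56 F=48 G=42 E=34 I=27 C=11
Assign: B→slot 1, A→slot 2, D skipped, H→slot 4, F→slot 3, G skipped, E skipped, I skipped, C skipped.
Slots: [1:B] [2:A] [3:F] [4:H]
Profit = 72 + 59 + 48 + 56 = 235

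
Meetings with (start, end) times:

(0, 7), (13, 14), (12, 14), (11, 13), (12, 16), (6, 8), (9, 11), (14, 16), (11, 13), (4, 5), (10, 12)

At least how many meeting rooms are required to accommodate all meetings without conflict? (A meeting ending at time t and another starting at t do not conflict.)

4

starts: [0, 4, 6, 9, 10, 11, 11, 12, 12, 13, 14]
ends:   [5, 7, 8, 11, 12, 13, 13, 14, 14, 16, 16]
s0→1 s4→2 e5→1 s6→2 e7→1 e8→0 s9→1 s10→2 e11→1 s11→2 s11→3 e12→2 s12→3 s12→4  — peak 4.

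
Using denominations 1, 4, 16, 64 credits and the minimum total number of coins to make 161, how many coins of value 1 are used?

161 = 2×64 + 2×16 + 1×1
Count of 1: 1

1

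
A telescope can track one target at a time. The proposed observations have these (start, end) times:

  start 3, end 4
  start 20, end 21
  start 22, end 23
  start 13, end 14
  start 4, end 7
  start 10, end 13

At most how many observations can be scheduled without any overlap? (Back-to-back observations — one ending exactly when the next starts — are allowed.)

6

Sort by end time and greedily take each interval whose start is ≥ the last chosen end.
By end time: (3,4), (4,7), (10,13), (13,14), (20,21), (22,23).
Pick (3,4); next start ≥ 4 → (4,7); next start ≥ 7 → (10,13); next start ≥ 13 → (13,14); next start ≥ 14 → (20,21); next start ≥ 21 → (22,23).
Selected 6 observations.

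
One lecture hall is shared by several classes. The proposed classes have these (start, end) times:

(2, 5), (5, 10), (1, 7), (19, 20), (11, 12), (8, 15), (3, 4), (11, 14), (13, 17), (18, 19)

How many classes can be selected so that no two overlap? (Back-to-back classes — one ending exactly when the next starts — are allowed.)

6

Greedy by earliest finish: after sorting by end time, pick each interval compatible with the last pick.
Sorted by end: (3,4)  (2,5)  (1,7)  (5,10)  (11,12)  (11,14)  (8,15)  (13,17)  (18,19)  (19,20)
take (3,4); take (5,10); take (11,12); skip (11,14); take (13,17); take (18,19); take (19,20).
Selected 6 classes.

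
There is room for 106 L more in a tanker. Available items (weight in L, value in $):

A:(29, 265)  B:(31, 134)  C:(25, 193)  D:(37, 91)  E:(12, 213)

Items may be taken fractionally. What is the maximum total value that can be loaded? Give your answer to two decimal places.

827.14

Sort by value per unit weight and fill in that order.
Order: E (213/12=17.75) > A (265/29=9.14) > C (193/25=7.72) > B (134/31=4.32) > D (91/37=2.46)
Fill: take E (12 @ 213) → take A (29 @ 265) → take C (25 @ 193) → take B (31 @ 134) → take 9/37 of D → 22.14; 106/106 used.
Total value = 827.14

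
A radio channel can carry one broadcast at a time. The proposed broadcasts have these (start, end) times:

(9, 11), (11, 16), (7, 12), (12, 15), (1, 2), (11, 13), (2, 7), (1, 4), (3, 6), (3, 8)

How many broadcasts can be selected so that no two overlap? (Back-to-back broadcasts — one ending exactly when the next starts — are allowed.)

Sort by end time and greedily take each interval whose start is ≥ the last chosen end.
Sorted by end: (1,2)  (1,4)  (3,6)  (2,7)  (3,8)  (9,11)  (7,12)  (11,13)  (12,15)  (11,16)
take (1,2); skip (1,4); take (3,6); skip (2,7); take (9,11); take (11,13); skip (12,15); skip (11,16).
Selected 4 broadcasts.

4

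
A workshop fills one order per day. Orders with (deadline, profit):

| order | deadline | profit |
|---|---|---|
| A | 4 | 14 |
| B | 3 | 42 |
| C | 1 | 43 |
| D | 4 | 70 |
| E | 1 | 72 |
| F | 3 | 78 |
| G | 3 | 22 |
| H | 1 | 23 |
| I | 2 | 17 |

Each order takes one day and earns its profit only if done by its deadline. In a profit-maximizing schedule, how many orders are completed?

4

Take jobs in profit order; each goes to the latest open slot no later than its deadline.
By profit: F(d3,78), E(d1,72), D(d4,70), C(d1,43), B(d3,42), H(d1,23), G(d3,22), I(d2,17), A(d4,14)
F→slot 3; E→slot 1; D→slot 4; C skipped; B→slot 2; H skipped; G skipped; I skipped; A skipped.
4 of 9 scheduled.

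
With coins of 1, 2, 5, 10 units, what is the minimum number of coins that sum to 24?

24 = 2×10 + 2×2
Total coins = 2 + 2 = 4

4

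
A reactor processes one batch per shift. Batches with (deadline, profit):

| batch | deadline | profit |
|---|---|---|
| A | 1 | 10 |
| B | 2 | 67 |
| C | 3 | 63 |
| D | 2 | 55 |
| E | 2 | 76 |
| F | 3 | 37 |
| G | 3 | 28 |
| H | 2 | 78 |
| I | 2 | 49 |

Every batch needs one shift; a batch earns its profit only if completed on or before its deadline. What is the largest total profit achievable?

Take jobs in profit order; each goes to the latest open slot no later than its deadline.
Profit order: H=78 E=76 B=67 C=63 D=55 I=49 F=37 G=28 A=10
Assign: H→slot 2, E→slot 1, B skipped, C→slot 3, D skipped, I skipped, F skipped, G skipped, A skipped.
Slots: [1:E] [2:H] [3:C]
Profit = 76 + 78 + 63 = 217

217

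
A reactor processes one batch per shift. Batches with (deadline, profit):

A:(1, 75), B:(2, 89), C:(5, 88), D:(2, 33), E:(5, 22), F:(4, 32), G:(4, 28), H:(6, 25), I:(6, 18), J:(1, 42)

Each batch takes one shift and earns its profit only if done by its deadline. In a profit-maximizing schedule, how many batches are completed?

6

Sort by profit descending; place each in the latest free slot ≤ its deadline.
By profit: B(d2,89), C(d5,88), A(d1,75), J(d1,42), D(d2,33), F(d4,32), G(d4,28), H(d6,25), E(d5,22), I(d6,18)
B→slot 2; C→slot 5; A→slot 1; J skipped; D skipped; F→slot 4; G→slot 3; H→slot 6; E skipped; I skipped.
6 of 10 scheduled.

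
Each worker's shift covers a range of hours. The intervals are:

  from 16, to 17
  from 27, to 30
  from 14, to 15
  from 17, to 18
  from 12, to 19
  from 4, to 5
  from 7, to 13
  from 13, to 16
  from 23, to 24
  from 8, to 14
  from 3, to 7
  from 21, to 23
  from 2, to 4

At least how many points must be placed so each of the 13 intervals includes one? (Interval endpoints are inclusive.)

6

Process intervals by earliest right end; each time one isn't hit yet, stab at its right endpoint.
By right end: [2,4]  [4,5]  [3,7]  [7,13]  [8,14]  [14,15]  [13,16]  [16,17]  [17,18]  [12,19]  [21,23]  [23,24]  [27,30]
[2,4] uncovered → point at 4; [7,13] uncovered → point at 13; [14,15] uncovered → point at 15; [16,17] uncovered → point at 17; [21,23] uncovered → point at 23; [27,30] uncovered → point at 30.
Points: 4, 13, 15, 17, 23, 30 (6 total).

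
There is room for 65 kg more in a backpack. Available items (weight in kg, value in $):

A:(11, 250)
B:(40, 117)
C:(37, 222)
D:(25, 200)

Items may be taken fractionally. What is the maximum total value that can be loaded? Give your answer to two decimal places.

624.00

Greedy by value/weight ratio, highest first.
Ratios (sorted): A 22.73, D 8.00, C 6.00, B 2.92
take A (11 @ 250); take D (25 @ 200); take 29/37 of C → 174.00. Capacity used 65/65.
Total value = 624.00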